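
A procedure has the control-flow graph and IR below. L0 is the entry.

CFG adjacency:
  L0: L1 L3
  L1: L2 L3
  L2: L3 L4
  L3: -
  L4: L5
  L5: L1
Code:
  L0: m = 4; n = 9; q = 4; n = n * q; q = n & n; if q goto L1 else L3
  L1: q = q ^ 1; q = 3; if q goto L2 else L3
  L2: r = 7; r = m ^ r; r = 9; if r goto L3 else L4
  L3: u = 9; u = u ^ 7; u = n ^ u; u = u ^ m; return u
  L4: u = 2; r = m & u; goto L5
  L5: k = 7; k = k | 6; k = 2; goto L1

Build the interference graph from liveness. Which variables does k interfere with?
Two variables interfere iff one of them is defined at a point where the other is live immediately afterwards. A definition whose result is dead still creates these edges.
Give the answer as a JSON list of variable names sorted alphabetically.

Answer: ["m", "n", "q"]

Derivation:
def/use:
  L0: {m,n,q} / ∅
  L1: {q} / {q}
  L2: {r} / {m}
  L3: {u} / {m,n}
  L4: {r,u} / {m}
  L5: {k} / ∅

Live sets:
  L0: in=∅ out={m,n,q}
  L1: in={m,n,q} out={m,n,q}
  L2: in={m,n,q} out={m,n,q}
  L3: in={m,n} out=∅
  L4: in={m,n,q} out={m,n,q}
  L5: in={m,n,q} out={m,n,q}

Conflict graph:
  k — {m,n,q}
  m — {k,n,q,r,u}
  n — {k,m,q,r,u}
  q — {k,m,n,r,u}
  r — {m,n,q}
  u — {m,n,q}

N(k) = ["m", "n", "q"]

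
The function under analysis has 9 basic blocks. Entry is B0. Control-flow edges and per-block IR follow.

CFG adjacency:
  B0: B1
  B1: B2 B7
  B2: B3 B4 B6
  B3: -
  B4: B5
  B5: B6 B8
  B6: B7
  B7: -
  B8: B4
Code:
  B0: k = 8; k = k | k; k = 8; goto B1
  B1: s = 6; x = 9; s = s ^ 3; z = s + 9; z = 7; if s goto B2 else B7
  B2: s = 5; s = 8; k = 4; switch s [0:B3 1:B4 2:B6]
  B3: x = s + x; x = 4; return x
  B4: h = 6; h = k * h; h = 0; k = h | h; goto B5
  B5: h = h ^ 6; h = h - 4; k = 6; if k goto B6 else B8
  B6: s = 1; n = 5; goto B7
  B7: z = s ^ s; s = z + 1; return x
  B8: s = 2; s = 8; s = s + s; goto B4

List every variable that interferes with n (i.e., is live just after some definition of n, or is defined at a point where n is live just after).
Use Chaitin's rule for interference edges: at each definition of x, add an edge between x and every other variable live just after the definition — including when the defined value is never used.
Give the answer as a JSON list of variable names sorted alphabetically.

Per-block:
  B0 def {k} use ∅
  B1 def {s,x,z} use ∅
  B2 def {k,s} use ∅
  B3 def {x} use {s,x}
  B4 def {h,k} use {k}
  B5 def {h,k} use {h}
  B6 def {n,s} use ∅
  B7 def {s,z} use {s,x}
  B8 def {s} use ∅

Backward fixpoint:
  B0: in=∅ out=∅
  B1: in=∅ out={s,x}
  B2: in={x} out={k,s,x}
  B3: in={s,x} out=∅
  B4: in={k,x} out={h,x}
  B5: in={h,x} out={k,x}
  B6: in={x} out={s,x}
  B7: in={s,x} out=∅
  B8: in={k,x} out={k,x}

Conflict graph:
  h — {k,x}
  k — {h,s,x}
  n — {s,x}
  s — {k,n,x,z}
  x — {h,k,n,s,z}
  z — {s,x}

N(n) = ["s", "x"]

Answer: ["s", "x"]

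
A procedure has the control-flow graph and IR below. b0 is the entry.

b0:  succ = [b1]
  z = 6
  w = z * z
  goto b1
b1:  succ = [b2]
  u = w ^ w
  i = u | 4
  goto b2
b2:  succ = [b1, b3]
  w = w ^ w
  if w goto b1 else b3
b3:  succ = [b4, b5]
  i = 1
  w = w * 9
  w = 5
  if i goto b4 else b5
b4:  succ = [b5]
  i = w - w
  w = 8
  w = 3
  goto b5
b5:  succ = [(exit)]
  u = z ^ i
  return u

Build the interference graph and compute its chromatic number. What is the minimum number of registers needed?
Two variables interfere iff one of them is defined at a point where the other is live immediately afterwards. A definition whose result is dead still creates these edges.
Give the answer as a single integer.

Per-block:
  b0: def={w,z} ue=∅
  b1: def={i,u} ue={w}
  b2: def={w} ue={w}
  b3: def={i,w} ue={w}
  b4: def={i,w} ue={w}
  b5: def={u} ue={i,z}

Backward fixpoint:
  b0 li=∅ lo={w,z}
  b1 li={w,z} lo={w,z}
  b2 li={w,z} lo={w,z}
  b3 li={w,z} lo={i,w,z}
  b4 li={w,z} lo={i,z}
  b5 li={i,z} lo=∅

Conflict graph:
  i — {w,z}
  u — {w,z}
  w — {i,u,z}
  z — {i,u,w}

Chromatic number:
  clique {i,w,z} ⇒ need ≥ 3
  assign i→r2 u→r2 w→r0 z→r1 — no edge inside a register ⇒ χ ≤ 3
  χ = 3

Answer: 3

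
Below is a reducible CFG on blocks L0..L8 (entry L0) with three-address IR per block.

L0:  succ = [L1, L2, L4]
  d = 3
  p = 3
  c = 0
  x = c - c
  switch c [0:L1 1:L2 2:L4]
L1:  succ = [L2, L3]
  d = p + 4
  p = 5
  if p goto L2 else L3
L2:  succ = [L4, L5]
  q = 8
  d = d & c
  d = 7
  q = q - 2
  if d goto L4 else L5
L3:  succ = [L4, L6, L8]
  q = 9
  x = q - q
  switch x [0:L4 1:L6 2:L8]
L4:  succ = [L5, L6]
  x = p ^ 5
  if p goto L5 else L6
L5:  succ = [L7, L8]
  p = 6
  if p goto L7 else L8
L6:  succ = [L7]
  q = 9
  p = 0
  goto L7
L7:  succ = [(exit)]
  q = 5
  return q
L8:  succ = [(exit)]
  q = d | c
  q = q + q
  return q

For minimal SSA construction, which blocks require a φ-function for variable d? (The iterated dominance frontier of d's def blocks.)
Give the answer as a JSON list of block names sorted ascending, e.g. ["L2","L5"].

idom tree: L1←L0 L2←L0 L3←L1 L4←L0 L5←L0 L6←L0 L7←L0 L8←L0
Dom at joins:
  L2: preds {L0,L1}: {L0} ∩ {L0,L1} = {L0}; idom=L0
  L4: preds {L0,L2,L3}: {L0} ∩ {L0,L2} ∩ {L0,L1,L3} = {L0}; idom=L0
  L5: preds {L2,L4}: {L0,L2} ∩ {L0,L4} = {L0}; idom=L0
  L6: preds {L3,L4}: {L0,L1,L3} ∩ {L0,L4} = {L0}; idom=L0
  L7: preds {L5,L6}: {L0,L5} ∩ {L0,L6} = {L0}; idom=L0
  L8: preds {L3,L5}: {L0,L1,L3} ∩ {L0,L5} = {L0}; idom=L0

Frontier:
  L2←L0: walk · to L0
  L2←L1: walk L1 to L0
  L4←L0: walk · to L0
  L4←L2: walk L2 to L0
  L4←L3: walk L3→L1 to L0
  L5←L2: walk L2 to L0
  L5←L4: walk L4 to L0
  L6←L3: walk L3→L1 to L0
  L6←L4: walk L4 to L0
  L7←L5: walk L5 to L0
  L7←L6: walk L6 to L0
  L8←L3: walk L3→L1 to L0
  L8←L5: walk L5 to L0
  L0: DF=∅
  L1: DF={L2,L4,L6,L8}
  L2: DF={L4,L5}
  L3: DF={L4,L6,L8}
  L4: DF={L5,L6}
  L5: DF={L7,L8}
  L6: DF={L7}
  L7: DF=∅
  L8: DF=∅

φ for d: defs {L0,L1,L2}
  DF⁺ = {L2,L4,L5,L6,L7,L8}

Answer: ["L2", "L4", "L5", "L6", "L7", "L8"]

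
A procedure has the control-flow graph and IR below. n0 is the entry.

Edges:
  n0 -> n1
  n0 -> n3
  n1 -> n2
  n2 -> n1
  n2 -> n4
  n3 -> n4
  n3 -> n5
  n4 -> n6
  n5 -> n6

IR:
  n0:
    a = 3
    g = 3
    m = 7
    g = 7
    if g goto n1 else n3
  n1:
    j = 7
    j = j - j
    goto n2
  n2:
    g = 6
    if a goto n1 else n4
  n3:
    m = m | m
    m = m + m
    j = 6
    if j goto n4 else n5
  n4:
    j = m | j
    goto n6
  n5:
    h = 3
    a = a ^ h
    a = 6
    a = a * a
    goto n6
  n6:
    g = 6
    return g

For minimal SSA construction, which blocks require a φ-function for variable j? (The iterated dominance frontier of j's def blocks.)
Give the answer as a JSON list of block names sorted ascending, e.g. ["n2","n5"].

Answer: ["n1", "n4", "n6"]

Analysis:
idom tree: n1←n0 n2←n1 n3←n0 n4←n0 n5←n3 n6←n0
Join-block Dom:
  n1: preds {n0,n2}: {n0} ∩ {n0,n1,n2} = {n0}; idom=n0
  n4: preds {n2,n3}: {n0,n1,n2} ∩ {n0,n3} = {n0}; idom=n0
  n6: preds {n4,n5}: {n0,n4} ∩ {n0,n3,n5} = {n0}; idom=n0

Frontier:
  n1←n0: walk · to n0
  n1←n2: walk n2→n1 to n0
  n4←n2: walk n2→n1 to n0
  n4←n3: walk n3 to n0
  n6←n4: walk n4 to n0
  n6←n5: walk n5→n3 to n0
  n0 → ∅
  n1 → {n1,n4}
  n2 → {n1,n4}
  n3 → {n4,n6}
  n4 → {n6}
  n5 → {n6}
  n6 → ∅

φ for j: defs {n1,n3,n4}
  DF⁺ = {n1,n4,n6}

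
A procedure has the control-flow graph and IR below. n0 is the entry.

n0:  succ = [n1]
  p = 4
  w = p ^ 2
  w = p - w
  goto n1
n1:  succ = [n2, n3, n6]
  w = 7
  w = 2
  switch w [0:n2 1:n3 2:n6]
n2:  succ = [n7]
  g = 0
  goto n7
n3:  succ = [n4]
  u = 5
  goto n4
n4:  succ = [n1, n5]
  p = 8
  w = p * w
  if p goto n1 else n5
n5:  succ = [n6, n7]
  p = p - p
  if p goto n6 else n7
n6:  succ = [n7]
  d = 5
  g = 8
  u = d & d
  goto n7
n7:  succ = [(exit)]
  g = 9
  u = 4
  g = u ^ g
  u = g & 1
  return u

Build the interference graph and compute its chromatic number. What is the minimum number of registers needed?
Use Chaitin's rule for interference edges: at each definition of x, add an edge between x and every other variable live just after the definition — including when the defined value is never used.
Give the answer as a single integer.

Answer: 2

Derivation:
Block summaries:
  n0: def={p,w} ue=∅
  n1: def={w} ue=∅
  n2: def={g} ue=∅
  n3: def={u} ue=∅
  n4: def={p,w} ue={w}
  n5: def={p} ue={p}
  n6: def={d,g,u} ue=∅
  n7: def={g,u} ue=∅

Live sets:
  live n0: ∅→∅
  live n1: ∅→{w}
  live n2: ∅→∅
  live n3: {w}→{w}
  live n4: {w}→{p}
  live n5: {p}→∅
  live n6: ∅→∅
  live n7: ∅→∅

Conflict graph:
  d — {g}
  g — {d,u}
  p — {w}
  u — {g,w}
  w — {p,u}

Colouring:
  clique {d,g} ⇒ need ≥ 2
  assign d→R1 g→R0 p→R1 u→R1 w→R0 — no edge inside a register ⇒ χ ≤ 2
  χ = 2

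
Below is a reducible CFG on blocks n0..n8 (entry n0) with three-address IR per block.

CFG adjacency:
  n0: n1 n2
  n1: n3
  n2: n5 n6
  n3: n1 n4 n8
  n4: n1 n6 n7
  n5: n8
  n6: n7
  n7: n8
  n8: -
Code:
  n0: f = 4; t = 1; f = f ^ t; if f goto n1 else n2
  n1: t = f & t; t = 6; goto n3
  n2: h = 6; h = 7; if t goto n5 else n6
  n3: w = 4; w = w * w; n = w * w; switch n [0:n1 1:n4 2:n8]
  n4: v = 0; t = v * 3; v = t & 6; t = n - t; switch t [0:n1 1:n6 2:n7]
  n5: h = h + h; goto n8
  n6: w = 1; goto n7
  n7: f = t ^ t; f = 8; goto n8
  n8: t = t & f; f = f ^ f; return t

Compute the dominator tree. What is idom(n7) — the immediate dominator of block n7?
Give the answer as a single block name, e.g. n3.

idom tree: n1←n0 n2←n0 n3←n1 n4←n3 n5←n2 n6←n0 n7←n0 n8←n0
Dom at joins:
  n1: preds {n0,n3,n4}: {n0} ∩ {n0,n1,n3} ∩ {n0,n1,n3,n4} = {n0}; idom=n0
  n6: preds {n2,n4}: {n0,n2} ∩ {n0,n1,n3,n4} = {n0}; idom=n0
  n7: preds {n4,n6}: {n0,n1,n3,n4} ∩ {n0,n6} = {n0}; idom=n0
  n8: preds {n3,n5,n7}: {n0,n1,n3} ∩ {n0,n2,n5} ∩ {n0,n7} = {n0}; idom=n0

idom(n7) = n0

Answer: n0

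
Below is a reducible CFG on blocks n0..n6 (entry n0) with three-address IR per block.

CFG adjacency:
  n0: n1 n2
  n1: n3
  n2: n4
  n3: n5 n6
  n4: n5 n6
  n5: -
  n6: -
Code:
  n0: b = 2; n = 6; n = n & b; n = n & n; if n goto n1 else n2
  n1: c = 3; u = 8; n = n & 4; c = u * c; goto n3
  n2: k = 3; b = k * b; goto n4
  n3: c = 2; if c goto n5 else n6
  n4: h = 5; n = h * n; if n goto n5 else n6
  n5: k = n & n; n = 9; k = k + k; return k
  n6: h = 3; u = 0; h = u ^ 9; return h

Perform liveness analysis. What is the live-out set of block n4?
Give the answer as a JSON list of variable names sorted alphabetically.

Answer: ["n"]

Derivation:
def/use:
  n0: {b,n} / ∅
  n1: {c,n,u} / {n}
  n2: {b,k} / {b}
  n3: {c} / ∅
  n4: {h,n} / {n}
  n5: {k,n} / {n}
  n6: {h,u} / ∅

Live sets:
  n0: in=∅ out={b,n}
  n1: in={n} out={n}
  n2: in={b,n} out={n}
  n3: in={n} out={n}
  n4: in={n} out={n}
  n5: in={n} out=∅
  n6: in=∅ out=∅

live-out(n4) = ["n"]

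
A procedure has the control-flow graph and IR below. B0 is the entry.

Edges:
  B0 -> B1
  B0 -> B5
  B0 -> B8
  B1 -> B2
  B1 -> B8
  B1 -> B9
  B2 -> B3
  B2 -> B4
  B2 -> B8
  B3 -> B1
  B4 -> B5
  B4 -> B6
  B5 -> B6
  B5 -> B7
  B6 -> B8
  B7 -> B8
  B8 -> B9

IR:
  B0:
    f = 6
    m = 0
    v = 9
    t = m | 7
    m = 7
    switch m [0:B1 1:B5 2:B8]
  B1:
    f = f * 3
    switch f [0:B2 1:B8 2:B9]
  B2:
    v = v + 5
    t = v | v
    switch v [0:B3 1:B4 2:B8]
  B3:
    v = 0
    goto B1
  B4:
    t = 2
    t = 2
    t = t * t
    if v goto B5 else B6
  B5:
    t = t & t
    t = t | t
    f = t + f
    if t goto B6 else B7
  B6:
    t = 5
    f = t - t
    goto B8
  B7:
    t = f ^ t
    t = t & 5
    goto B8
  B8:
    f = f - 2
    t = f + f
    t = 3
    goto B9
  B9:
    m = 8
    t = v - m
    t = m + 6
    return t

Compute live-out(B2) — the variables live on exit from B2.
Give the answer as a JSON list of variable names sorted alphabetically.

Answer: ["f", "v"]

Derivation:
Per-block:
  B0 def {f,m,t,v} use ∅
  B1 def {f} use {f}
  B2 def {t,v} use {v}
  B3 def {v} use ∅
  B4 def {t} use {v}
  B5 def {f,t} use {f,t}
  B6 def {f,t} use ∅
  B7 def {t} use {f,t}
  B8 def {f,t} use {f}
  B9 def {m,t} use {v}

Live sets:
  live B0: ∅→{f,t,v}
  live B1: {f,v}→{f,v}
  live B2: {f,v}→{f,v}
  live B3: {f}→{f,v}
  live B4: {f,v}→{f,t,v}
  live B5: {f,t,v}→{f,t,v}
  live B6: {v}→{f,v}
  live B7: {f,t,v}→{f,v}
  live B8: {f,v}→{v}
  live B9: {v}→∅

live-out(B2) = ["f", "v"]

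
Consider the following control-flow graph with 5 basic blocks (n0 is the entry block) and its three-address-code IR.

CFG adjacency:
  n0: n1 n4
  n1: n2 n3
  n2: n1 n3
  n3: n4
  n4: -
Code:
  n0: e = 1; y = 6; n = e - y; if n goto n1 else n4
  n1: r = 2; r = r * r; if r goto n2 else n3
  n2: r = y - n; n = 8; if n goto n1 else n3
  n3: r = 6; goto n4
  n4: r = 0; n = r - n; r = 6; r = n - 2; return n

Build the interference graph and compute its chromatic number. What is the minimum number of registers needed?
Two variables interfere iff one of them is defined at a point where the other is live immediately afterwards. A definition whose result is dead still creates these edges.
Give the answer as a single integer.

Block summaries:
  n0: def={e,n,y} ue=∅
  n1: def={r} ue=∅
  n2: def={n,r} ue={n,y}
  n3: def={r} ue=∅
  n4: def={n,r} ue={n}

Liveness:
  n0: in=∅ out={n,y}
  n1: in={n,y} out={n,y}
  n2: in={n,y} out={n,y}
  n3: in={n} out={n}
  n4: in={n} out=∅

Interference:
  e↔{y}
  n↔{r,y}
  r↔{n,y}
  y↔{e,n,r}

Registers:
  lower bound: {n,r,y} mutually conflict ⇒ χ ≥ 3
  assign e→r1 n→r1 r→r2 y→r0 — no edge inside a register ⇒ χ ≤ 3
  χ = 3

Answer: 3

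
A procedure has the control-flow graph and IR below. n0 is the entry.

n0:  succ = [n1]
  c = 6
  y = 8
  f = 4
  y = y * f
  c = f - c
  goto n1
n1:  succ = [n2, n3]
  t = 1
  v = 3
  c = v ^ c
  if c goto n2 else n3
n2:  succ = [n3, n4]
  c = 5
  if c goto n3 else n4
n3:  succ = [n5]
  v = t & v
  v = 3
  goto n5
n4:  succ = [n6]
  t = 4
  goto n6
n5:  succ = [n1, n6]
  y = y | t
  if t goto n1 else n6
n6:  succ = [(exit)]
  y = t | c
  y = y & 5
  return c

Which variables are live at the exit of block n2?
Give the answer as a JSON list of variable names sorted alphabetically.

Answer: ["c", "t", "v", "y"]

Analysis:
Per-block:
  n0 def {c,f,y} use ∅
  n1 def {c,t,v} use {c}
  n2 def {c} use ∅
  n3 def {v} use {t,v}
  n4 def {t} use ∅
  n5 def {y} use {t,y}
  n6 def {y} use {c,t}

Backward fixpoint:
  n0 li=∅ lo={c,y}
  n1 li={c,y} lo={c,t,v,y}
  n2 li={t,v,y} lo={c,t,v,y}
  n3 li={c,t,v,y} lo={c,t,y}
  n4 li={c} lo={c,t}
  n5 li={c,t,y} lo={c,t,y}
  n6 li={c,t} lo=∅

live-out(n2) = ["c", "t", "v", "y"]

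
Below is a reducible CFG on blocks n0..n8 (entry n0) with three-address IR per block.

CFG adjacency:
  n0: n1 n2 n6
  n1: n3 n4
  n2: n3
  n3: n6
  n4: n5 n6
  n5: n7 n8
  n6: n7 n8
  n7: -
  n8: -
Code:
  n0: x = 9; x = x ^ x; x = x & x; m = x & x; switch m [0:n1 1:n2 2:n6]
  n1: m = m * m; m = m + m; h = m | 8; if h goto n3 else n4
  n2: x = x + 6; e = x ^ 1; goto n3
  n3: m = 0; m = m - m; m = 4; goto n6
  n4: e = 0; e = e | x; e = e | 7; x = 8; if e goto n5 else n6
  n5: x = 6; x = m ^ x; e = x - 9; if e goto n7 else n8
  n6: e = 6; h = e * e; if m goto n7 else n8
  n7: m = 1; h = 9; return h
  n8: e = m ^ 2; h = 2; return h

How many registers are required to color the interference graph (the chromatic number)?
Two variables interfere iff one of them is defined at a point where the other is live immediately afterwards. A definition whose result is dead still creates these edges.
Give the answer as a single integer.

Block summaries:
  n0: {m,x} / ∅
  n1: {h,m} / {m}
  n2: {e,x} / {x}
  n3: {m} / ∅
  n4: {e,x} / {x}
  n5: {e,x} / {m}
  n6: {e,h} / {m}
  n7: {h,m} / ∅
  n8: {e,h} / {m}

Live sets:
  live n0: ∅→{m,x}
  live n1: {m,x}→{m,x}
  live n2: {x}→∅
  live n3: ∅→{m}
  live n4: {m,x}→{m}
  live n5: {m}→{m}
  live n6: {m}→{m}
  live n7: ∅→∅
  live n8: {m}→∅

Interfere edges:
  e — {m,x}
  h — {m,x}
  m — {e,h,x}
  x — {e,h,m}

Chromatic number:
  {e,m,x} pairwise interfere (3-clique) ⇒ χ ≥ 3
  assign e→c2 h→c2 m→c0 x→c1 — no edge inside a register ⇒ χ ≤ 3
  χ = 3

Answer: 3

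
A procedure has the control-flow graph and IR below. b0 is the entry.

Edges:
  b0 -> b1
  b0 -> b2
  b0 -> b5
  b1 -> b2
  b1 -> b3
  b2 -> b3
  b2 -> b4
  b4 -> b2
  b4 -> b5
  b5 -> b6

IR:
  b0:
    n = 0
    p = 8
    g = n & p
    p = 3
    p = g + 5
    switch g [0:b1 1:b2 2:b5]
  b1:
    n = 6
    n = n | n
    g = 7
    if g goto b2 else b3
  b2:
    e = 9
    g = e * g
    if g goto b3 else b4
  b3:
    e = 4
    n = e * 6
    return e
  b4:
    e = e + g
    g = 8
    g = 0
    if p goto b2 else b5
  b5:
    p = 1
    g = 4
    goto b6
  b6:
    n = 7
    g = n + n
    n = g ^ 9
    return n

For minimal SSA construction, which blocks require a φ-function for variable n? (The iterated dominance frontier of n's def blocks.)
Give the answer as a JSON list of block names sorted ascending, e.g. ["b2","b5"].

Answer: ["b2", "b3", "b5"]

Derivation:
idom tree: b1←b0 b2←b0 b3←b0 b4←b2 b5←b0 b6←b5
Dom∩ at merges:
  b2: preds {b0,b1,b4}: {b0} ∩ {b0,b1} ∩ {b0,b2,b4} = {b0}; idom=b0
  b3: preds {b1,b2}: {b0,b1} ∩ {b0,b2} = {b0}; idom=b0
  b5: preds {b0,b4}: {b0} ∩ {b0,b2,b4} = {b0}; idom=b0

DF derivation:
  b2←b0: walk · to b0
  b2←b1: walk b1 to b0
  b2←b4: walk b4→b2 to b0
  b3←b1: walk b1 to b0
  b3←b2: walk b2 to b0
  b5←b0: walk · to b0
  b5←b4: walk b4→b2 to b0
  b0 → ∅
  b1 → {b2,b3}
  b2 → {b2,b3,b5}
  b3 → ∅
  b4 → {b2,b5}
  b5 → ∅
  b6 → ∅

φ for n: defs {b0,b1,b3,b6}
  DF⁺ = {b2,b3,b5}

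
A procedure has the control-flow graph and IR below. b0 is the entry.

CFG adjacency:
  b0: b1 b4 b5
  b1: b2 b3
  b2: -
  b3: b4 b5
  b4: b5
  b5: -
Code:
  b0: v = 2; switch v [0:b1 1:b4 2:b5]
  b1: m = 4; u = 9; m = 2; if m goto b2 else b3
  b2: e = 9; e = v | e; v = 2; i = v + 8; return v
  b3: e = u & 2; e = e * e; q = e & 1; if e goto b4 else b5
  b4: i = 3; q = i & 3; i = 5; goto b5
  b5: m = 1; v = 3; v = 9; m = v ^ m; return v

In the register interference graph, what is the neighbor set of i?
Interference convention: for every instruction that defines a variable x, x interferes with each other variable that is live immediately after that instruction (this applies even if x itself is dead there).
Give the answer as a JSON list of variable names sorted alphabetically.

Answer: ["v"]

Working:
Block summaries:
  b0 def {v} use ∅
  b1 def {m,u} use ∅
  b2 def {e,i,v} use {v}
  b3 def {e,q} use {u}
  b4 def {i,q} use ∅
  b5 def {m,v} use ∅

Backward fixpoint:
  live b0: ∅→{v}
  live b1: {v}→{u,v}
  live b2: {v}→∅
  live b3: {u}→∅
  live b4: ∅→∅
  live b5: ∅→∅

Interference:
  e — {q,v}
  i — {v}
  m — {u,v}
  q — {e}
  u — {m,v}
  v — {e,i,m,u}

N(i) = ["v"]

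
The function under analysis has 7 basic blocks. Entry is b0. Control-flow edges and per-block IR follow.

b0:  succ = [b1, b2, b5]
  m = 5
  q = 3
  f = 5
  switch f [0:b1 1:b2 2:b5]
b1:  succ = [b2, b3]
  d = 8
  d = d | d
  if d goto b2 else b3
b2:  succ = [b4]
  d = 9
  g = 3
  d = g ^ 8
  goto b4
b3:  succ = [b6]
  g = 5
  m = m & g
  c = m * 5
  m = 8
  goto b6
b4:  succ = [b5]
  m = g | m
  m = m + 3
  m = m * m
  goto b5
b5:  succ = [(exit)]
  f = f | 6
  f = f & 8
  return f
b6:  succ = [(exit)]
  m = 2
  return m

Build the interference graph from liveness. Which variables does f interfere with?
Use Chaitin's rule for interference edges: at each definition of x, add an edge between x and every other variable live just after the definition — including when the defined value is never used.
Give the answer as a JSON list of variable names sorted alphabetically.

Block summaries:
  b0: {f,m,q} / ∅
  b1: {d} / ∅
  b2: {d,g} / ∅
  b3: {c,g,m} / {m}
  b4: {m} / {g,m}
  b5: {f} / {f}
  b6: {m} / ∅

Live sets:
  b0 li=∅ lo={f,m}
  b1 li={f,m} lo={f,m}
  b2 li={f,m} lo={f,g,m}
  b3 li={m} lo=∅
  b4 li={f,g,m} lo={f}
  b5 li={f} lo=∅
  b6 li=∅ lo=∅

Interfere edges:
  c — ∅
  d — {f,g,m}
  f — {d,g,m}
  g — {d,f,m}
  m — {d,f,g,q}
  q — {m}

N(f) = ["d", "g", "m"]

Answer: ["d", "g", "m"]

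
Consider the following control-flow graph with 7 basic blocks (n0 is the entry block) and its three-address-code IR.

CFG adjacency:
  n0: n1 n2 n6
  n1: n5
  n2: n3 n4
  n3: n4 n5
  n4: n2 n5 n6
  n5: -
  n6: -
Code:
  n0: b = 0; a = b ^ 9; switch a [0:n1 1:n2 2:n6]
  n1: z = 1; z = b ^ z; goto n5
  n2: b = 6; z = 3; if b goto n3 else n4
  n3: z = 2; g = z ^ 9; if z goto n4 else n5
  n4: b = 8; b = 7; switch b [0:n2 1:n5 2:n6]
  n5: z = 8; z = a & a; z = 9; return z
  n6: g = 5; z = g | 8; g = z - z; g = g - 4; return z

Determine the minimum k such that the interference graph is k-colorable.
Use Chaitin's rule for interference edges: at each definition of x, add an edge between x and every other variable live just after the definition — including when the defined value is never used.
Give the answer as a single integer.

Per-block:
  n0: {a,b} / ∅
  n1: {z} / {b}
  n2: {b,z} / ∅
  n3: {g,z} / ∅
  n4: {b} / ∅
  n5: {z} / {a}
  n6: {g,z} / ∅

Backward fixpoint:
  live n0: ∅→{a,b}
  live n1: {a,b}→{a}
  live n2: {a}→{a}
  live n3: {a}→{a}
  live n4: {a}→{a}
  live n5: {a}→∅
  live n6: ∅→∅

Conflict graph:
  a — {b,g,z}
  b — {a,z}
  g — {a,z}
  z — {a,b,g}

Colouring:
  lower bound: {a,b,z} mutually conflict ⇒ χ ≥ 3
  3-colouring: r0={a}  r1={z}  r2={b,g}
  χ = 3

Answer: 3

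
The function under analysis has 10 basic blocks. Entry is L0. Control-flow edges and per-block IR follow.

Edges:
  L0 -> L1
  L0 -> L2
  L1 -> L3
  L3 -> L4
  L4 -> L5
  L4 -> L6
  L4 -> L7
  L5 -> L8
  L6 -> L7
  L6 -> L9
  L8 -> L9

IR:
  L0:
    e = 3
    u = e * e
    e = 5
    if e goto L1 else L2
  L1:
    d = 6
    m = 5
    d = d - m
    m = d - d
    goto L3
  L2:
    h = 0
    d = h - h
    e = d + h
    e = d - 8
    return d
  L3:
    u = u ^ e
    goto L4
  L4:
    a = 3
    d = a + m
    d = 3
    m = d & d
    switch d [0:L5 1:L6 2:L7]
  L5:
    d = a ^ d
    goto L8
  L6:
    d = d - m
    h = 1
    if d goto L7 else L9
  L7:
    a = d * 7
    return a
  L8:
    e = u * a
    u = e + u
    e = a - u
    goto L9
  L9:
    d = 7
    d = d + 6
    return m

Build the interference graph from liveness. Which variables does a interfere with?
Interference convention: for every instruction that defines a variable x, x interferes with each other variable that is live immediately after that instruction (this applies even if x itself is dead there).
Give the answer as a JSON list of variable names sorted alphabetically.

Block summaries:
  L0: def={e,u} ue=∅
  L1: def={d,m} ue=∅
  L2: def={d,e,h} ue=∅
  L3: def={u} ue={e,u}
  L4: def={a,d,m} ue={m}
  L5: def={d} ue={a,d}
  L6: def={d,h} ue={d,m}
  L7: def={a} ue={d}
  L8: def={e,u} ue={a,u}
  L9: def={d} ue={m}

Live sets:
  live L0: ∅→{e,u}
  live L1: {e,u}→{e,m,u}
  live L2: ∅→∅
  live L3: {e,m,u}→{m,u}
  live L4: {m,u}→{a,d,m,u}
  live L5: {a,d,m,u}→{a,m,u}
  live L6: {d,m}→{d,m}
  live L7: {d}→∅
  live L8: {a,m,u}→{m}
  live L9: {m}→∅

Conflict graph:
  a: {d,e,m,u}
  d: {a,e,h,m,u}
  e: {a,d,m,u}
  h: {d,m}
  m: {a,d,e,h,u}
  u: {a,d,e,m}

N(a) = ["d", "e", "m", "u"]

Answer: ["d", "e", "m", "u"]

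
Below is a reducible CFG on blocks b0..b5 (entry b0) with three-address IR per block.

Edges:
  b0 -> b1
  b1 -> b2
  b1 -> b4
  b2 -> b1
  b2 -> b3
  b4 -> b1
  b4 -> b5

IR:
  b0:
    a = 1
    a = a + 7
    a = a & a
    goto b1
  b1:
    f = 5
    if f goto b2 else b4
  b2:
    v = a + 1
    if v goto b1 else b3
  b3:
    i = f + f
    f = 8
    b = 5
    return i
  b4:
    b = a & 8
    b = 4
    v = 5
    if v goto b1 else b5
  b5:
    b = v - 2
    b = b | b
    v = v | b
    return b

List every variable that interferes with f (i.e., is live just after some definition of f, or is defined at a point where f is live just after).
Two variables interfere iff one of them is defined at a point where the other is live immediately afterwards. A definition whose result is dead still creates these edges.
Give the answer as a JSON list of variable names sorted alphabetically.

Block summaries:
  b0: def={a} ue=∅
  b1: def={f} ue=∅
  b2: def={v} ue={a}
  b3: def={b,f,i} ue={f}
  b4: def={b,v} ue={a}
  b5: def={b,v} ue={v}

Liveness:
  b0 li=∅ lo={a}
  b1 li={a} lo={a,f}
  b2 li={a,f} lo={a,f}
  b3 li={f} lo=∅
  b4 li={a} lo={a,v}
  b5 li={v} lo=∅

Interference:
  a — {b,f,v}
  b — {a,i,v}
  f — {a,i,v}
  i — {b,f}
  v — {a,b,f}

N(f) = ["a", "i", "v"]

Answer: ["a", "i", "v"]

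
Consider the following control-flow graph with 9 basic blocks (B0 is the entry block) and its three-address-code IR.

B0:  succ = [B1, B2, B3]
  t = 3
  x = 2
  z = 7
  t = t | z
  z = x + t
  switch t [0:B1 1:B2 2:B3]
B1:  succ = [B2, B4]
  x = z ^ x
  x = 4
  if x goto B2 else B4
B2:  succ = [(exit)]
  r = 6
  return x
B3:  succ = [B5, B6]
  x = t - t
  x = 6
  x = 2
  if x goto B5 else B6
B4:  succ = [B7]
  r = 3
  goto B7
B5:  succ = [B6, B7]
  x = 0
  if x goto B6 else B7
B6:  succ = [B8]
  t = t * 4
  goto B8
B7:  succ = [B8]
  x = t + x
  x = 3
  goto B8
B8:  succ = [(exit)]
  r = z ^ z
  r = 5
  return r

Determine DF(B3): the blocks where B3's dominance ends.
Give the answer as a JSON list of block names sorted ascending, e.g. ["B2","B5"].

Answer: ["B7", "B8"]

Analysis:
idom tree: B1←B0 B2←B0 B3←B0 B4←B1 B5←B3 B6←B3 B7←B0 B8←B0
Dom∩ at merges:
  B2: preds {B0,B1}: {B0} ∩ {B0,B1} = {B0}; idom=B0
  B6: preds {B3,B5}: {B0,B3} ∩ {B0,B3,B5} = {B0,B3}; idom=B3
  B7: preds {B4,B5}: {B0,B1,B4} ∩ {B0,B3,B5} = {B0}; idom=B0
  B8: preds {B6,B7}: {B0,B3,B6} ∩ {B0,B7} = {B0}; idom=B0

Frontier:
  join B2 pred B0: · stop@B0
  join B2 pred B1: B1 stop@B0
  join B6 pred B3: · stop@B3
  join B6 pred B5: B5 stop@B3
  join B7 pred B4: B4→B1 stop@B0
  join B7 pred B5: B5→B3 stop@B0
  join B8 pred B6: B6→B3 stop@B0
  join B8 pred B7: B7 stop@B0
  B0 → ∅
  B1 → {B2,B7}
  B2 → ∅
  B3 → {B7,B8}
  B4 → {B7}
  B5 → {B6,B7}
  B6 → {B8}
  B7 → {B8}
  B8 → ∅

DF(B3) = ["B7", "B8"]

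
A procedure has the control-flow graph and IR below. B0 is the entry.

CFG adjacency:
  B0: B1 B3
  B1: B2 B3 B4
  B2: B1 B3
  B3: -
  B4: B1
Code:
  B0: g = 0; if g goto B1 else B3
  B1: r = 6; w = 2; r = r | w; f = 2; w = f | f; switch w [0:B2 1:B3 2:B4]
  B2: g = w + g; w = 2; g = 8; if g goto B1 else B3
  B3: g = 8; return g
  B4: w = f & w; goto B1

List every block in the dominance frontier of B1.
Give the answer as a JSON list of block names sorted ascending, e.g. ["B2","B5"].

Answer: ["B1", "B3"]

Derivation:
idom tree: B1←B0 B2←B1 B3←B0 B4←B1
Dom∩ at merges:
  B1: preds {B0,B2,B4}: {B0} ∩ {B0,B1,B2} ∩ {B0,B1,B4} = {B0}; idom=B0
  B3: preds {B0,B1,B2}: {B0} ∩ {B0,B1} ∩ {B0,B1,B2} = {B0}; idom=B0

DF derivation:
  join B1 pred B0: · stop@B0
  join B1 pred B2: B2→B1 stop@B0
  join B1 pred B4: B4→B1 stop@B0
  join B3 pred B0: · stop@B0
  join B3 pred B1: B1 stop@B0
  join B3 pred B2: B2→B1 stop@B0
  B0 → ∅
  B1 → {B1,B3}
  B2 → {B1,B3}
  B3 → ∅
  B4 → {B1}

DF(B1) = ["B1", "B3"]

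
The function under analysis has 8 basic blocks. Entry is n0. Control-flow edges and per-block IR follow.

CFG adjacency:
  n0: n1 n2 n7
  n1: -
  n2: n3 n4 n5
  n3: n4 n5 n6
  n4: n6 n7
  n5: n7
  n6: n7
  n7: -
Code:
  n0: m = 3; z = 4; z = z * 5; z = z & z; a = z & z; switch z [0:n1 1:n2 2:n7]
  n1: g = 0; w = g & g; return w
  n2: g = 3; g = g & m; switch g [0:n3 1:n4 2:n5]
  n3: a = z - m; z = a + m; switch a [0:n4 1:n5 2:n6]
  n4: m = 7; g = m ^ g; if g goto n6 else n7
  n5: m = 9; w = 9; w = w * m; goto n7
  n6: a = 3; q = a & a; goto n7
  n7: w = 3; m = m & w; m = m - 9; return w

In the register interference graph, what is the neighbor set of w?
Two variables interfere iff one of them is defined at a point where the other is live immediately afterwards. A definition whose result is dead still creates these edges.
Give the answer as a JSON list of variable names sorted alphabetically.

Per-block:
  n0: def={a,m,z} ue=∅
  n1: def={g,w} ue=∅
  n2: def={g} ue={m}
  n3: def={a,z} ue={m,z}
  n4: def={g,m} ue={g}
  n5: def={m,w} ue=∅
  n6: def={a,q} ue=∅
  n7: def={m,w} ue={m}

Liveness:
  n0: in=∅ out={m,z}
  n1: in=∅ out=∅
  n2: in={m,z} out={g,m,z}
  n3: in={g,m,z} out={g,m}
  n4: in={g} out={m}
  n5: in=∅ out={m}
  n6: in={m} out={m}
  n7: in={m} out=∅

Interfere edges:
  a — {g,m,z}
  g — {a,m,z}
  m — {a,g,q,w,z}
  q — {m}
  w — {m}
  z — {a,g,m}

N(w) = ["m"]

Answer: ["m"]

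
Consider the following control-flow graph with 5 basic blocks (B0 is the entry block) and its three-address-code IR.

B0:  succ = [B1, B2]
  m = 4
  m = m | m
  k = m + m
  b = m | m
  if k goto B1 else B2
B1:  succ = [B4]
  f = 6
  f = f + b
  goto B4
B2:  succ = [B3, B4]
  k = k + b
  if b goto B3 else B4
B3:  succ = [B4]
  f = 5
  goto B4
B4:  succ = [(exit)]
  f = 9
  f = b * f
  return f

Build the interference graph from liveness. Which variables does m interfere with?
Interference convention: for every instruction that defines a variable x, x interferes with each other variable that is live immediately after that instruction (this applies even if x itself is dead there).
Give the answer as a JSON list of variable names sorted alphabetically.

Answer: ["k"]

Working:
Block summaries:
  B0: {b,k,m} / ∅
  B1: {f} / {b}
  B2: {k} / {b,k}
  B3: {f} / ∅
  B4: {f} / {b}

Live sets:
  B0 li=∅ lo={b,k}
  B1 li={b} lo={b}
  B2 li={b,k} lo={b}
  B3 li={b} lo={b}
  B4 li={b} lo=∅

Conflict graph:
  b: {f,k}
  f: {b}
  k: {b,m}
  m: {k}

N(m) = ["k"]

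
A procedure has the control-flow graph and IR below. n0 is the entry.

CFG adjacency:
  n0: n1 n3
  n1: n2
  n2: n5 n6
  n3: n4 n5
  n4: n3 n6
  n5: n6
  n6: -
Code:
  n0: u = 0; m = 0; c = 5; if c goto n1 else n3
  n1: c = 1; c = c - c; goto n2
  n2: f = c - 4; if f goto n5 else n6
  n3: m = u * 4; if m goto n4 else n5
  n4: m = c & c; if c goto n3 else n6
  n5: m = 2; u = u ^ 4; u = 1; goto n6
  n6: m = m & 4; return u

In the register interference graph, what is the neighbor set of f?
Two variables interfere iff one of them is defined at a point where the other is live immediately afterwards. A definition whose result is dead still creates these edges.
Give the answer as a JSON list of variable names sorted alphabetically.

Block summaries:
  n0: {c,m,u} / ∅
  n1: {c} / ∅
  n2: {f} / {c}
  n3: {m} / {u}
  n4: {m} / {c}
  n5: {m,u} / {u}
  n6: {m} / {m,u}

Live sets:
  live n0: ∅→{c,m,u}
  live n1: {m,u}→{c,m,u}
  live n2: {c,m,u}→{m,u}
  live n3: {c,u}→{c,u}
  live n4: {c,u}→{c,m,u}
  live n5: {u}→{m,u}
  live n6: {m,u}→∅

Interference:
  c↔{m,u}
  f↔{m,u}
  m↔{c,f,u}
  u↔{c,f,m}

N(f) = ["m", "u"]

Answer: ["m", "u"]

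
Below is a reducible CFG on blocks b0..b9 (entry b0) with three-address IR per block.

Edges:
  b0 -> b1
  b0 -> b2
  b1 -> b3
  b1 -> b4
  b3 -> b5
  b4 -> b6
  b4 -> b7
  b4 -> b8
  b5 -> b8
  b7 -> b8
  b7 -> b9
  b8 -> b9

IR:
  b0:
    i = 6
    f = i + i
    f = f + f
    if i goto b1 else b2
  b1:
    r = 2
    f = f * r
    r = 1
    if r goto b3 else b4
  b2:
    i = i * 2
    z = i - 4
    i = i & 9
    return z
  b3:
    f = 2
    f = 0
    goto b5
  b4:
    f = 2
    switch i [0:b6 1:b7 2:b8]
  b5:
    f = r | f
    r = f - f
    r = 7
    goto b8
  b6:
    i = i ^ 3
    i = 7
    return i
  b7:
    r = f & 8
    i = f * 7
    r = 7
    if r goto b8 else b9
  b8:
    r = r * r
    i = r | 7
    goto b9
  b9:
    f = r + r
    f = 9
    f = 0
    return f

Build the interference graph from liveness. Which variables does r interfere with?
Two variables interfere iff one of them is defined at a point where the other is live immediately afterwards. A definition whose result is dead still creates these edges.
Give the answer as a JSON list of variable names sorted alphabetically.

def/use:
  b0: def={f,i} ue=∅
  b1: def={f,r} ue={f}
  b2: def={i,z} ue={i}
  b3: def={f} ue=∅
  b4: def={f} ue={i}
  b5: def={f,r} ue={f,r}
  b6: def={i} ue={i}
  b7: def={i,r} ue={f}
  b8: def={i,r} ue={r}
  b9: def={f} ue={r}

Liveness:
  b0: in=∅ out={f,i}
  b1: in={f,i} out={i,r}
  b2: in={i} out=∅
  b3: in={r} out={f,r}
  b4: in={i,r} out={f,i,r}
  b5: in={f,r} out={r}
  b6: in={i} out=∅
  b7: in={f} out={r}
  b8: in={r} out={r}
  b9: in={r} out=∅

Interfere edges:
  f — {i,r}
  i — {f,r,z}
  r — {f,i}
  z — {i}

N(r) = ["f", "i"]

Answer: ["f", "i"]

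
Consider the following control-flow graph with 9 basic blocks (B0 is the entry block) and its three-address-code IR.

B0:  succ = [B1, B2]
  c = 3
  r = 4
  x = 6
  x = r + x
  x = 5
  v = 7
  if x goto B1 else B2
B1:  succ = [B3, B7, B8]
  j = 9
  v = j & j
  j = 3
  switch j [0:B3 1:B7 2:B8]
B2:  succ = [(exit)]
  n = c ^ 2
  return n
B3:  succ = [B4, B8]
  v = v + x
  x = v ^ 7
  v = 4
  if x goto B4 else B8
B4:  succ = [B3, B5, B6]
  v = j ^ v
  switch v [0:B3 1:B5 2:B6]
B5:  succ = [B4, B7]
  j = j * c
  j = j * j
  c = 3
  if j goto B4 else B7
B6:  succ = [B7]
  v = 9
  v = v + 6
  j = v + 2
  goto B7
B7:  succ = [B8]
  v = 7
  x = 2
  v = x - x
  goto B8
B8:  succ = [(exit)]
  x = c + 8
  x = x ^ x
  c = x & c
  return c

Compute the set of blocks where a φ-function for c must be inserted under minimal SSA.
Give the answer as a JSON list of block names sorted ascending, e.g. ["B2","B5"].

Answer: ["B3", "B4", "B7", "B8"]

Working:
idom tree: B1←B0 B2←B0 B3←B1 B4←B3 B5←B4 B6←B4 B7←B1 B8←B1
Dom at joins:
  B3: preds {B1,B4}: {B0,B1} ∩ {B0,B1,B3,B4} = {B0,B1}; idom=B1
  B4: preds {B3,B5}: {B0,B1,B3} ∩ {B0,B1,B3,B4,B5} = {B0,B1,B3}; idom=B3
  B7: preds {B1,B5,B6}: {B0,B1} ∩ {B0,B1,B3,B4,B5} ∩ {B0,B1,B3,B4,B6} = {B0,B1}; idom=B1
  B8: preds {B1,B3,B7}: {B0,B1} ∩ {B0,B1,B3} ∩ {B0,B1,B7} = {B0,B1}; idom=B1

Frontier:
  B3←B1: walk · to B1
  B3←B4: walk B4→B3 to B1
  B4←B3: walk · to B3
  B4←B5: walk B5→B4 to B3
  B7←B1: walk · to B1
  B7←B5: walk B5→B4→B3 to B1
  B7←B6: walk B6→B4→B3 to B1
  B8←B1: walk · to B1
  B8←B3: walk B3 to B1
  B8←B7: walk B7 to B1
  B0: DF=∅
  B1: DF=∅
  B2: DF=∅
  B3: DF={B3,B7,B8}
  B4: DF={B3,B4,B7}
  B5: DF={B4,B7}
  B6: DF={B7}
  B7: DF={B8}
  B8: DF=∅

φ for c: defs {B0,B5,B8}
  DF⁺ = {B3,B4,B7,B8}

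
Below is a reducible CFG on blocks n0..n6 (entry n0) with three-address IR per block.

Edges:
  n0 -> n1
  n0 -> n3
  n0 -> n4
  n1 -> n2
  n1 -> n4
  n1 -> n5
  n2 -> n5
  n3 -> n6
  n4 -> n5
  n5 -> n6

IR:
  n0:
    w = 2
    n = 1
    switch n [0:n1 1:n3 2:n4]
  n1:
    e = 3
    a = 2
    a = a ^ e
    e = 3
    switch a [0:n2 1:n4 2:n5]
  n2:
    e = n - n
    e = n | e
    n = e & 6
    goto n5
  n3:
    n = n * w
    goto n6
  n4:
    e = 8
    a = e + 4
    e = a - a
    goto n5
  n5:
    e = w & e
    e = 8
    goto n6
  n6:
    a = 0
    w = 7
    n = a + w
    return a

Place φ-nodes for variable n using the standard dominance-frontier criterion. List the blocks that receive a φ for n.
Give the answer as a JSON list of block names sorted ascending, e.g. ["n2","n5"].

Answer: ["n5", "n6"]

Derivation:
idom tree: n1←n0 n2←n1 n3←n0 n4←n0 n5←n0 n6←n0
Dom∩ at merges:
  n4: preds {n0,n1}: {n0} ∩ {n0,n1} = {n0}; idom=n0
  n5: preds {n1,n2,n4}: {n0,n1} ∩ {n0,n1,n2} ∩ {n0,n4} = {n0}; idom=n0
  n6: preds {n3,n5}: {n0,n3} ∩ {n0,n5} = {n0}; idom=n0

Frontier:
  n4←n0: walk · to n0
  n4←n1: walk n1 to n0
  n5←n1: walk n1 to n0
  n5←n2: walk n2→n1 to n0
  n5←n4: walk n4 to n0
  n6←n3: walk n3 to n0
  n6←n5: walk n5 to n0
  DF(n0)=∅
  DF(n1)={n4,n5}
  DF(n2)={n5}
  DF(n3)={n6}
  DF(n4)={n5}
  DF(n5)={n6}
  DF(n6)=∅

φ for n: defs {n0,n2,n3,n6}
  DF⁺ = {n5,n6}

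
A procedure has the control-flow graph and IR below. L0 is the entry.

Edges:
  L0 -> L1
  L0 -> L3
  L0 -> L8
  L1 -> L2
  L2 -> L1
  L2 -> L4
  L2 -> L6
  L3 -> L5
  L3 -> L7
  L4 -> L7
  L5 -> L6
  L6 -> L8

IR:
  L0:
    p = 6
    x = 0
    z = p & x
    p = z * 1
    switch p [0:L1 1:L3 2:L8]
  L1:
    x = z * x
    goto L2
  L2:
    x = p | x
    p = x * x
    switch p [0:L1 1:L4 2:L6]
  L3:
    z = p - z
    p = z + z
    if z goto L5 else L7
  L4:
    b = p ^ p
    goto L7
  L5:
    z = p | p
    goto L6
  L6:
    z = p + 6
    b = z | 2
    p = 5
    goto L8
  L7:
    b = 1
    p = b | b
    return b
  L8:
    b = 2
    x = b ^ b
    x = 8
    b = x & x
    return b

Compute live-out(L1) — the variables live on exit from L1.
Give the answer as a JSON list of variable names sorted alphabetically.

Block summaries:
  L0: def={p,x,z} ue=∅
  L1: def={x} ue={x,z}
  L2: def={p,x} ue={p,x}
  L3: def={p,z} ue={p,z}
  L4: def={b} ue={p}
  L5: def={z} ue={p}
  L6: def={b,p,z} ue={p}
  L7: def={b,p} ue=∅
  L8: def={b,x} ue=∅

Backward fixpoint:
  L0 li=∅ lo={p,x,z}
  L1 li={p,x,z} lo={p,x,z}
  L2 li={p,x,z} lo={p,x,z}
  L3 li={p,z} lo={p}
  L4 li={p} lo=∅
  L5 li={p} lo={p}
  L6 li={p} lo=∅
  L7 li=∅ lo=∅
  L8 li=∅ lo=∅

live-out(L1) = ["p", "x", "z"]

Answer: ["p", "x", "z"]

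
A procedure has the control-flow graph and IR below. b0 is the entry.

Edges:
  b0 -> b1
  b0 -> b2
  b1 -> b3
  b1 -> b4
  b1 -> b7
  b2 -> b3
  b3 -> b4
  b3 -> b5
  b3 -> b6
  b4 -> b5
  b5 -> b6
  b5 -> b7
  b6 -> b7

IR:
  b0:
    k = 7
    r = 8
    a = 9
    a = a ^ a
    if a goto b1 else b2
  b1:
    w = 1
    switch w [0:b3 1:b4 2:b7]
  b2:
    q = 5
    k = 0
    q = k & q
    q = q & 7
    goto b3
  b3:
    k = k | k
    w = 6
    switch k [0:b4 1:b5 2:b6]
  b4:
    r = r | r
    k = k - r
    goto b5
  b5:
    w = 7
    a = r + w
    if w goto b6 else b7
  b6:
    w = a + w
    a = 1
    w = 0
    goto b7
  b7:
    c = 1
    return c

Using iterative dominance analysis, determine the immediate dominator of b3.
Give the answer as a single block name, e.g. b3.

Answer: b0

Derivation:
idom tree: b1←b0 b2←b0 b3←b0 b4←b0 b5←b0 b6←b0 b7←b0
Dom∩ at merges:
  b3: preds {b1,b2}: {b0,b1} ∩ {b0,b2} = {b0}; idom=b0
  b4: preds {b1,b3}: {b0,b1} ∩ {b0,b3} = {b0}; idom=b0
  b5: preds {b3,b4}: {b0,b3} ∩ {b0,b4} = {b0}; idom=b0
  b6: preds {b3,b5}: {b0,b3} ∩ {b0,b5} = {b0}; idom=b0
  b7: preds {b1,b5,b6}: {b0,b1} ∩ {b0,b5} ∩ {b0,b6} = {b0}; idom=b0

idom(b3) = b0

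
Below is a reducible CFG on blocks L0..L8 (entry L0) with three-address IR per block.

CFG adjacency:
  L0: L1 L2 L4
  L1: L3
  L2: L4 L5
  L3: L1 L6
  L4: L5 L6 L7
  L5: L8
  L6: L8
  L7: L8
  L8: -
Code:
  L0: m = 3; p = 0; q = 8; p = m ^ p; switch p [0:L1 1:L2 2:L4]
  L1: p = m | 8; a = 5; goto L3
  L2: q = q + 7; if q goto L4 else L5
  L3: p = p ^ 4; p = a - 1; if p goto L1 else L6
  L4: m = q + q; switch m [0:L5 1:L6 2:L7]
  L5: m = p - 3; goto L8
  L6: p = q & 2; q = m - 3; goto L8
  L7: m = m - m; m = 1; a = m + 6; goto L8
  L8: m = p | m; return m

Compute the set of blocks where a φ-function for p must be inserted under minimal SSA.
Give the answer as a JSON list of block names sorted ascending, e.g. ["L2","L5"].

idom tree: L1←L0 L2←L0 L3←L1 L4←L0 L5←L0 L6←L0 L7←L4 L8←L0
Join-block Dom:
  L1: preds {L0,L3}: {L0} ∩ {L0,L1,L3} = {L0}; idom=L0
  L4: preds {L0,L2}: {L0} ∩ {L0,L2} = {L0}; idom=L0
  L5: preds {L2,L4}: {L0,L2} ∩ {L0,L4} = {L0}; idom=L0
  L6: preds {L3,L4}: {L0,L1,L3} ∩ {L0,L4} = {L0}; idom=L0
  L8: preds {L5,L6,L7}: {L0,L5} ∩ {L0,L6} ∩ {L0,L4,L7} = {L0}; idom=L0

Frontier:
  L1←L0: walk · to L0
  L1←L3: walk L3→L1 to L0
  L4←L0: walk · to L0
  L4←L2: walk L2 to L0
  L5←L2: walk L2 to L0
  L5←L4: walk L4 to L0
  L6←L3: walk L3→L1 to L0
  L6←L4: walk L4 to L0
  L8←L5: walk L5 to L0
  L8←L6: walk L6 to L0
  L8←L7: walk L7→L4 to L0
  L0: DF=∅
  L1: DF={L1,L6}
  L2: DF={L4,L5}
  L3: DF={L1,L6}
  L4: DF={L5,L6,L8}
  L5: DF={L8}
  L6: DF={L8}
  L7: DF={L8}
  L8: DF=∅

φ for p: defs {L0,L1,L3,L6}
  DF⁺ = {L1,L6,L8}

Answer: ["L1", "L6", "L8"]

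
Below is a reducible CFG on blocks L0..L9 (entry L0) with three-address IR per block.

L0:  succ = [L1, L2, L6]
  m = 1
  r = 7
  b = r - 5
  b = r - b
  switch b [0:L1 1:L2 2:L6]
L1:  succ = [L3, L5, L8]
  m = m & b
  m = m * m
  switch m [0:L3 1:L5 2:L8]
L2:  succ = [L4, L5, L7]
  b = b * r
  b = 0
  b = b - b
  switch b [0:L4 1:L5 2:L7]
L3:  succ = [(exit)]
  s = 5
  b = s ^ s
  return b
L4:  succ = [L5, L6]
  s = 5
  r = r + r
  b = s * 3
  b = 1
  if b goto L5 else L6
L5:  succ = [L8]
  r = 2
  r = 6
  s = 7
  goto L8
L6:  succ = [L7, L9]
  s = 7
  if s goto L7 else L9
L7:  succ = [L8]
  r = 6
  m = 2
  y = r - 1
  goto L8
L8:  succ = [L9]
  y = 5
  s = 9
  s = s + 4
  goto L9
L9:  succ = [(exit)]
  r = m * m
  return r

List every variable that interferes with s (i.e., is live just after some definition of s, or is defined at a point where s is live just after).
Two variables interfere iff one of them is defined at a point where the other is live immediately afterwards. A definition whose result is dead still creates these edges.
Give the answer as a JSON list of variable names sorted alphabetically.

Answer: ["m", "r"]

Derivation:
def/use:
  L0: {b,m,r} / ∅
  L1: {m} / {b,m}
  L2: {b} / {b,r}
  L3: {b,s} / ∅
  L4: {b,r,s} / {r}
  L5: {r,s} / ∅
  L6: {s} / ∅
  L7: {m,r,y} / ∅
  L8: {s,y} / ∅
  L9: {r} / {m}

Live sets:
  live L0: ∅→{b,m,r}
  live L1: {b,m}→{m}
  live L2: {b,m,r}→{m,r}
  live L3: ∅→∅
  live L4: {m,r}→{m}
  live L5: {m}→{m}
  live L6: {m}→{m}
  live L7: ∅→{m}
  live L8: {m}→{m}
  live L9: {m}→∅

Interference:
  b — {m,r}
  m — {b,r,s,y}
  r — {b,m,s}
  s — {m,r}
  y — {m}

N(s) = ["m", "r"]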